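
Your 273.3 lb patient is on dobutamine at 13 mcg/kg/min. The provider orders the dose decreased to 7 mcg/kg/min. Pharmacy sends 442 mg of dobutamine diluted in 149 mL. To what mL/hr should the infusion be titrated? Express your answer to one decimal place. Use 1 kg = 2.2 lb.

Weight = 273.3 lb ÷ 2.2 lb/kg = 124.2273 kg
Dose = 7 mcg/kg/min × 124.2273 kg = 869.5909 mcg/min
869.5909 mcg/min × 60 min/hr = 52175.45 mcg/hr
Concentration = 442 mg ÷ 149 mL = 2.966443 mg/mL = 2966.443 mcg/mL
Rate = 52175.45 mcg/hr ÷ 2966.443 mcg/mL = 17.58856 mL/hr

17.6 mL/hr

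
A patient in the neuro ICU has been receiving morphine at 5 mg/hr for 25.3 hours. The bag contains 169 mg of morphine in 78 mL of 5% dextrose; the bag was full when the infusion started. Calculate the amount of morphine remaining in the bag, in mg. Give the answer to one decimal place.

42.5 mg

Concentration = 169 mg ÷ 78 mL = 2.166667 mg/mL
Rate = 5 mg/hr ÷ 2.166667 mg/mL = 2.307692 mL/hr
Volume infused = 2.307692 mL/hr × 25.3 hr = 58.38462 mL
Volume remaining = 78 − 58.38462 = 19.61538 mL
Drug remaining = 19.61538 mL × 2.166667 mg/mL = 42.5 mg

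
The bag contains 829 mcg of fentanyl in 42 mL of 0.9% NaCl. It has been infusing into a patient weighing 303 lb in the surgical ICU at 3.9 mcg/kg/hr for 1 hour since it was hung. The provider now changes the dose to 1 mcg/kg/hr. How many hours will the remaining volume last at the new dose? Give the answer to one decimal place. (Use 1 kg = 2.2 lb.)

2.1 hours

Initial rate:
Weight = 303 lb ÷ 2.2 lb/kg = 137.7273 kg
Dose = 3.9 mcg/kg/hr × 137.7273 kg = 537.1364 mcg/hr
Concentration = 829 mcg ÷ 42 mL = 19.7381 mcg/mL
Rate = 537.1364 mcg/hr ÷ 19.7381 mcg/mL = 27.21318 mL/hr
Volume infused so far = 27.21318 mL/hr × 1 hr = 27.21318 mL
Volume remaining = 42 − 27.21318 = 14.78682 mL
New rate:
Dose = 1 mcg/kg/hr × 137.7273 kg = 137.7273 mcg/hr
Rate = 137.7273 mcg/hr ÷ 19.7381 mcg/mL = 6.977739 mL/hr
Time remaining = 14.78682 mL ÷ 6.977739 mL/hr = 2.119142 hr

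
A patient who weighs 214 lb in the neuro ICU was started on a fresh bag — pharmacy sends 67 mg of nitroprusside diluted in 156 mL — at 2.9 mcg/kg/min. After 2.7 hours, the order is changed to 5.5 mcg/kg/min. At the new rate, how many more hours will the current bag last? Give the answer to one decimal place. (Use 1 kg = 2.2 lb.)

Initial rate:
Weight = 214 lb ÷ 2.2 lb/kg = 97.27273 kg
Dose = 2.9 mcg/kg/min × 97.27273 kg = 282.0909 mcg/min
282.0909 mcg/min × 60 min/hr = 16925.45 mcg/hr
Concentration = 67 mg ÷ 156 mL = 0.4294872 mg/mL = 429.4872 mcg/mL
Rate = 16925.45 mcg/hr ÷ 429.4872 mcg/mL = 39.40852 mL/hr
Volume infused so far = 39.40852 mL/hr × 2.7 hr = 106.403 mL
Volume remaining = 156 − 106.403 = 49.59699 mL
New rate:
Dose = 5.5 mcg/kg/min × 97.27273 kg = 535 mcg/min
535 mcg/min × 60 min/hr = 32100 mcg/hr
Rate = 32100 mcg/hr ÷ 429.4872 mcg/mL = 74.7403 mL/hr
Time remaining = 49.59699 mL ÷ 74.7403 mL/hr = 0.6635911 hr

0.7 hours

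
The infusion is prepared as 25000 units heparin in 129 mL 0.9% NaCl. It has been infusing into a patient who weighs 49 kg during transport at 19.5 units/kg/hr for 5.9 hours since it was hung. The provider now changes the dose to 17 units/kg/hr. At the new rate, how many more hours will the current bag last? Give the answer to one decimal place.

Initial rate:
Dose = 19.5 units/kg/hr × 49 kg = 955.5 units/hr
Concentration = 25000 units ÷ 129 mL = 193.7984 units/mL
Rate = 955.5 units/hr ÷ 193.7984 units/mL = 4.93038 mL/hr
Volume infused so far = 4.93038 mL/hr × 5.9 hr = 29.08924 mL
Volume remaining = 129 − 29.08924 = 99.91076 mL
New rate:
Dose = 17 units/kg/hr × 49 kg = 833 units/hr
Rate = 833 units/hr ÷ 193.7984 units/mL = 4.29828 mL/hr
Time remaining = 99.91076 mL ÷ 4.29828 mL/hr = 23.24436 hr

23.2 hours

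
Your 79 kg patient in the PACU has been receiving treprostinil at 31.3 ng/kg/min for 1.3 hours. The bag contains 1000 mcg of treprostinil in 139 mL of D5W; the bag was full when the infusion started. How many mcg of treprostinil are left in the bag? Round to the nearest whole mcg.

807 mcg

Dose = 31.3 ng/kg/min × 79 kg = 2472.7 ng/min
2472.7 ng/min × 60 min/hr = 148362 ng/hr
Concentration = 1000 mcg ÷ 139 mL = 7.194245 mcg/mL = 7194.245 ng/mL
Rate = 148362 ng/hr ÷ 7194.245 ng/mL = 20.62232 mL/hr
Volume infused = 20.62232 mL/hr × 1.3 hr = 26.80901 mL
Volume remaining = 139 − 26.80901 = 112.191 mL
Drug remaining = 112.191 mL × 7194.245 ng/mL = 807129.4 ng = 807.1294 mcg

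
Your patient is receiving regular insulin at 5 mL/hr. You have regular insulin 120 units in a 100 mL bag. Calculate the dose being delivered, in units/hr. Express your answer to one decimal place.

Concentration = 120 units ÷ 100 mL = 1.2 units/mL
Drug rate = 5 mL/hr × 1.2 units/mL = 6 units/hr

6.0 units/hr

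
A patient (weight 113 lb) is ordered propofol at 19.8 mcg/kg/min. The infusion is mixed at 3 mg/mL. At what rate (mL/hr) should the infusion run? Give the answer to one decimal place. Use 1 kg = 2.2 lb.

20.3 mL/hr

Weight = 113 lb ÷ 2.2 lb/kg = 51.36364 kg
Dose = 19.8 mcg/kg/min × 51.36364 kg = 1017 mcg/min
1017 mcg/min × 60 min/hr = 61020 mcg/hr
Concentration = 3 mg/mL = 3000 mcg/mL
Rate = 61020 mcg/hr ÷ 3000 mcg/mL = 20.34 mL/hr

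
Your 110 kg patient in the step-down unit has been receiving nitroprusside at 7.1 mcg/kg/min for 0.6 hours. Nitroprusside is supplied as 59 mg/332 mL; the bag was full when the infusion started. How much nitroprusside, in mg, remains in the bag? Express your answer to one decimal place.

Dose = 7.1 mcg/kg/min × 110 kg = 781 mcg/min
781 mcg/min × 60 min/hr = 46860 mcg/hr
Concentration = 59 mg ÷ 332 mL = 0.1777108 mg/mL = 177.7108 mcg/mL
Rate = 46860 mcg/hr ÷ 177.7108 mcg/mL = 263.6868 mL/hr
Volume infused = 263.6868 mL/hr × 0.6 hr = 158.2121 mL
Volume remaining = 332 − 158.2121 = 173.7879 mL
Drug remaining = 173.7879 mL × 177.7108 mcg/mL = 30884 mcg = 30.884 mg

30.9 mg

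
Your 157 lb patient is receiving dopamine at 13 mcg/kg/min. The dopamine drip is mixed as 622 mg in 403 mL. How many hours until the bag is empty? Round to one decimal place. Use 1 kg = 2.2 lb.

Weight = 157 lb ÷ 2.2 lb/kg = 71.36364 kg
Dose = 13 mcg/kg/min × 71.36364 kg = 927.7273 mcg/min
927.7273 mcg/min × 60 min/hr = 55663.64 mcg/hr
Concentration = 622 mg ÷ 403 mL = 1.543424 mg/mL = 1543.424 mcg/mL
Rate = 55663.64 mcg/hr ÷ 1543.424 mcg/mL = 36.06502 mL/hr
Duration = 403 mL ÷ 36.06502 mL/hr = 11.17426 hr

11.2 hours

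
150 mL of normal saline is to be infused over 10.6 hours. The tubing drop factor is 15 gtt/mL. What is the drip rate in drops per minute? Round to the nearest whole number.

4 gtt/min

150 mL ÷ (10.6 hr × 60 = 636 min) = 0.2358491 mL/min
0.2358491 mL/min × 15 gtt/mL = 3.537736 gtt/min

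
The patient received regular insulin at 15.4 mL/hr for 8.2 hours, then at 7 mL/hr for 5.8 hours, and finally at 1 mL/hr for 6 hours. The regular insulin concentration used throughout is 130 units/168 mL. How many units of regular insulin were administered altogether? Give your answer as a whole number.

134 units

Concentration = 130 units ÷ 168 mL = 0.7738095 units/mL
Stage 1: 15.4 mL/hr × 8.2 hr = 126.28 mL → 126.28 mL × 0.7738095 units/mL = 97.71667 units
Stage 2: 7 mL/hr × 5.8 hr = 40.6 mL → 40.6 mL × 0.7738095 units/mL = 31.41667 units
Stage 3: 1 mL/hr × 6 hr = 6 mL → 6 mL × 0.7738095 units/mL = 4.642857 units
Total = 97.71667 + 31.41667 + 4.642857 = 133.7762 units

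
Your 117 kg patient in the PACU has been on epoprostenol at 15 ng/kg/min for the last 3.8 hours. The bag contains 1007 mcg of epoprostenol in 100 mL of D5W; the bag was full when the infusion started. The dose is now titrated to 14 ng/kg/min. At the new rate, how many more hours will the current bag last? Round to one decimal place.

6.2 hours

Initial rate:
Dose = 15 ng/kg/min × 117 kg = 1755 ng/min
1755 ng/min × 60 min/hr = 105300 ng/hr
Concentration = 1007 mcg ÷ 100 mL = 10.07 mcg/mL = 10070 ng/mL
Rate = 105300 ng/hr ÷ 10070 ng/mL = 10.4568 mL/hr
Volume infused so far = 10.4568 mL/hr × 3.8 hr = 39.73585 mL
Volume remaining = 100 − 39.73585 = 60.26415 mL
New rate:
Dose = 14 ng/kg/min × 117 kg = 1638 ng/min
1638 ng/min × 60 min/hr = 98280 ng/hr
Rate = 98280 ng/hr ÷ 10070 ng/mL = 9.759682 mL/hr
Time remaining = 60.26415 mL ÷ 9.759682 mL/hr = 6.174807 hr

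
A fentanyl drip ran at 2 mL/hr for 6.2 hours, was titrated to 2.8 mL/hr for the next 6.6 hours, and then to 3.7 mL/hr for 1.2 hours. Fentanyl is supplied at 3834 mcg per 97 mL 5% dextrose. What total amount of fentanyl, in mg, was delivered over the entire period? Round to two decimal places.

1.40 mg

Concentration = 3834 mcg ÷ 97 mL = 39.52577 mcg/mL
Stage 1: 2 mL/hr × 6.2 hr = 12.4 mL → 12.4 mL × 39.52577 mcg/mL = 490.1196 mcg
Stage 2: 2.8 mL/hr × 6.6 hr = 18.48 mL → 18.48 mL × 39.52577 mcg/mL = 730.4363 mcg
Stage 3: 3.7 mL/hr × 1.2 hr = 4.44 mL → 4.44 mL × 39.52577 mcg/mL = 175.4944 mcg
Total = 490.1196 + 730.4363 + 175.4944 = 1396.05 mcg = 1.39605 mg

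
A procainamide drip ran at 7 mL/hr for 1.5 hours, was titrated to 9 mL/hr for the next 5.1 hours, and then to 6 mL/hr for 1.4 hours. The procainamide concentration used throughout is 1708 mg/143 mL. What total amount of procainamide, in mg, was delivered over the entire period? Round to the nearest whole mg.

774 mg

Concentration = 1708 mg ÷ 143 mL = 11.94406 mg/mL
Stage 1: 7 mL/hr × 1.5 hr = 10.5 mL → 10.5 mL × 11.94406 mg/mL = 125.4126 mg
Stage 2: 9 mL/hr × 5.1 hr = 45.9 mL → 45.9 mL × 11.94406 mg/mL = 548.2322 mg
Stage 3: 6 mL/hr × 1.4 hr = 8.4 mL → 8.4 mL × 11.94406 mg/mL = 100.3301 mg
Total = 125.4126 + 548.2322 + 100.3301 = 773.9748 mg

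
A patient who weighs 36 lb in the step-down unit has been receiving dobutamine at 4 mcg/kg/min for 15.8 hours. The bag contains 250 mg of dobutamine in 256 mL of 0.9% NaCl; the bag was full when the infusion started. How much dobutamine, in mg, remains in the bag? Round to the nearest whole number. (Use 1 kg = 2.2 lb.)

Weight = 36 lb ÷ 2.2 lb/kg = 16.36364 kg
Dose = 4 mcg/kg/min × 16.36364 kg = 65.45455 mcg/min
65.45455 mcg/min × 60 min/hr = 3927.273 mcg/hr
Concentration = 250 mg ÷ 256 mL = 0.9765625 mg/mL = 976.5625 mcg/mL
Rate = 3927.273 mcg/hr ÷ 976.5625 mcg/mL = 4.021527 mL/hr
Volume infused = 4.021527 mL/hr × 15.8 hr = 63.54013 mL
Volume remaining = 256 − 63.54013 = 192.4599 mL
Drug remaining = 192.4599 mL × 976.5625 mcg/mL = 187949.1 mcg = 187.9491 mg

188 mg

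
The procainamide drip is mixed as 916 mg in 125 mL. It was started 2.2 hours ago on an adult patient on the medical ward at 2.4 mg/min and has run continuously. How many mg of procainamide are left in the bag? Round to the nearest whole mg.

599 mg

2.4 mg/min × 60 min/hr = 144 mg/hr
Concentration = 916 mg ÷ 125 mL = 7.328 mg/mL
Rate = 144 mg/hr ÷ 7.328 mg/mL = 19.65066 mL/hr
Volume infused = 19.65066 mL/hr × 2.2 hr = 43.23144 mL
Volume remaining = 125 − 43.23144 = 81.76856 mL
Drug remaining = 81.76856 mL × 7.328 mg/mL = 599.2 mg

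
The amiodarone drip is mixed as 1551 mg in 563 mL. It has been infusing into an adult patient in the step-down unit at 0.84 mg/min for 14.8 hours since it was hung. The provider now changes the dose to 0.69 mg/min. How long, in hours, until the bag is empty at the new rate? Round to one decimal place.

19.4 hours

Initial rate:
0.84 mg/min × 60 min/hr = 50.4 mg/hr
Concentration = 1551 mg ÷ 563 mL = 2.754885 mg/mL
Rate = 50.4 mg/hr ÷ 2.754885 mg/mL = 18.29478 mL/hr
Volume infused so far = 18.29478 mL/hr × 14.8 hr = 270.7627 mL
Volume remaining = 563 − 270.7627 = 292.2373 mL
New rate:
0.69 mg/min × 60 min/hr = 41.4 mg/hr
Rate = 41.4 mg/hr ÷ 2.754885 mg/mL = 15.02785 mL/hr
Time remaining = 292.2373 mL ÷ 15.02785 mL/hr = 19.44638 hr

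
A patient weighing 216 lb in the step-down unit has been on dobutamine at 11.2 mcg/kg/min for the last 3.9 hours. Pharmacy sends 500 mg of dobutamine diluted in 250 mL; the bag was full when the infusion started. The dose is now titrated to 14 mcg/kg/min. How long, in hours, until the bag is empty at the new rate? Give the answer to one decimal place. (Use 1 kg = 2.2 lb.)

2.9 hours

Initial rate:
Weight = 216 lb ÷ 2.2 lb/kg = 98.18182 kg
Dose = 11.2 mcg/kg/min × 98.18182 kg = 1099.636 mcg/min
1099.636 mcg/min × 60 min/hr = 65978.18 mcg/hr
Concentration = 500 mg ÷ 250 mL = 2 mg/mL = 2000 mcg/mL
Rate = 65978.18 mcg/hr ÷ 2000 mcg/mL = 32.98909 mL/hr
Volume infused so far = 32.98909 mL/hr × 3.9 hr = 128.6575 mL
Volume remaining = 250 − 128.6575 = 121.3425 mL
New rate:
Dose = 14 mcg/kg/min × 98.18182 kg = 1374.545 mcg/min
1374.545 mcg/min × 60 min/hr = 82472.73 mcg/hr
Rate = 82472.73 mcg/hr ÷ 2000 mcg/mL = 41.23636 mL/hr
Time remaining = 121.3425 mL ÷ 41.23636 mL/hr = 2.94261 hr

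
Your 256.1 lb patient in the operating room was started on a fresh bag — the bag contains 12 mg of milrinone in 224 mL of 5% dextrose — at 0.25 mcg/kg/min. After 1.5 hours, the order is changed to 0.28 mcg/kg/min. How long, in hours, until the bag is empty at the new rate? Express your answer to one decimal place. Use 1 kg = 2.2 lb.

Initial rate:
Weight = 256.1 lb ÷ 2.2 lb/kg = 116.4091 kg
Dose = 0.25 mcg/kg/min × 116.4091 kg = 29.10227 mcg/min
29.10227 mcg/min × 60 min/hr = 1746.136 mcg/hr
Concentration = 12 mg ÷ 224 mL = 0.05357143 mg/mL = 53.57143 mcg/mL
Rate = 1746.136 mcg/hr ÷ 53.57143 mcg/mL = 32.59455 mL/hr
Volume infused so far = 32.59455 mL/hr × 1.5 hr = 48.89182 mL
Volume remaining = 224 − 48.89182 = 175.1082 mL
New rate:
Dose = 0.28 mcg/kg/min × 116.4091 kg = 32.59455 mcg/min
32.59455 mcg/min × 60 min/hr = 1955.673 mcg/hr
Rate = 1955.673 mcg/hr ÷ 53.57143 mcg/mL = 36.50589 mL/hr
Time remaining = 175.1082 mL ÷ 36.50589 mL/hr = 4.79671 hr

4.8 hours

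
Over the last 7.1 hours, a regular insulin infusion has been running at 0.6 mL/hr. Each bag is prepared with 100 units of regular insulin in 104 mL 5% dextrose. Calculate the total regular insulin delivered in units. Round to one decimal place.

4.1 units

Concentration = 100 units ÷ 104 mL = 0.9615385 units/mL
Drug rate = 0.6 mL/hr × 0.9615385 units/mL = 0.5769231 units/hr
Total = 0.5769231 units/hr × 7.1 hr = 4.096154 units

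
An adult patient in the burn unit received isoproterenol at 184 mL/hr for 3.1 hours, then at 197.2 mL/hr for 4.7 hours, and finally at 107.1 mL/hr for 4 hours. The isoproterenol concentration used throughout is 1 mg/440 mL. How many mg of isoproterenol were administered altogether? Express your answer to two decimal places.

4.38 mg

Concentration = 1 mg ÷ 440 mL = 0.002272727 mg/mL
Stage 1: 184 mL/hr × 3.1 hr = 570.4 mL → 570.4 mL × 0.002272727 mg/mL = 1.296364 mg
Stage 2: 197.2 mL/hr × 4.7 hr = 926.84 mL → 926.84 mL × 0.002272727 mg/mL = 2.106455 mg
Stage 3: 107.1 mL/hr × 4 hr = 428.4 mL → 428.4 mL × 0.002272727 mg/mL = 0.9736364 mg
Total = 1.296364 + 2.106455 + 0.9736364 = 4.376455 mg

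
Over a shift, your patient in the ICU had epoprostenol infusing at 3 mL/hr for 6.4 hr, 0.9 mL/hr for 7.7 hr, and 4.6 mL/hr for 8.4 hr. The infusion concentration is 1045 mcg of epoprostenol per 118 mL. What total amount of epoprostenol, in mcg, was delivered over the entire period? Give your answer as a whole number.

574 mcg

Concentration = 1045 mcg ÷ 118 mL = 8.855932 mcg/mL
Stage 1: 3 mL/hr × 6.4 hr = 19.2 mL → 19.2 mL × 8.855932 mcg/mL = 170.0339 mcg
Stage 2: 0.9 mL/hr × 7.7 hr = 6.93 mL → 6.93 mL × 8.855932 mcg/mL = 61.37161 mcg
Stage 3: 4.6 mL/hr × 8.4 hr = 38.64 mL → 38.64 mL × 8.855932 mcg/mL = 342.1932 mcg
Total = 170.0339 + 61.37161 + 342.1932 = 573.5987 mcg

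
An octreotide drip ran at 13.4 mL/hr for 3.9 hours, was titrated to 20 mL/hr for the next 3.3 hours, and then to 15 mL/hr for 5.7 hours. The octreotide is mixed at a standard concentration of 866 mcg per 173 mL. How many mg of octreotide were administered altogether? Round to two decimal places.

1.02 mg

Concentration = 866 mcg ÷ 173 mL = 5.00578 mcg/mL
Stage 1: 13.4 mL/hr × 3.9 hr = 52.26 mL → 52.26 mL × 5.00578 mcg/mL = 261.6021 mcg
Stage 2: 20 mL/hr × 3.3 hr = 66 mL → 66 mL × 5.00578 mcg/mL = 330.3815 mcg
Stage 3: 15 mL/hr × 5.7 hr = 85.5 mL → 85.5 mL × 5.00578 mcg/mL = 427.9942 mcg
Total = 261.6021 + 330.3815 + 427.9942 = 1019.978 mcg = 1.019978 mg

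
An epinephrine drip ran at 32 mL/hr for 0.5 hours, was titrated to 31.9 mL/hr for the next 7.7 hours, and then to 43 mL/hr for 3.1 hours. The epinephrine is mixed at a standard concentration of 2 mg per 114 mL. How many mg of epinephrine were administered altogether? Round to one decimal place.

6.9 mg

Concentration = 2 mg ÷ 114 mL = 0.01754386 mg/mL
Stage 1: 32 mL/hr × 0.5 hr = 16 mL → 16 mL × 0.01754386 mg/mL = 0.2807018 mg
Stage 2: 31.9 mL/hr × 7.7 hr = 245.63 mL → 245.63 mL × 0.01754386 mg/mL = 4.309298 mg
Stage 3: 43 mL/hr × 3.1 hr = 133.3 mL → 133.3 mL × 0.01754386 mg/mL = 2.338596 mg
Total = 0.2807018 + 4.309298 + 2.338596 = 6.928596 mg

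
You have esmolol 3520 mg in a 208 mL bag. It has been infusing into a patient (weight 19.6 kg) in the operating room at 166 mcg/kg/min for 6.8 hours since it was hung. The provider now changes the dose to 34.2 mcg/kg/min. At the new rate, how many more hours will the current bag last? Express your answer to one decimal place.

Initial rate:
Dose = 166 mcg/kg/min × 19.6 kg = 3253.6 mcg/min
3253.6 mcg/min × 60 min/hr = 195216 mcg/hr
Concentration = 3520 mg ÷ 208 mL = 16.92308 mg/mL = 16923.08 mcg/mL
Rate = 195216 mcg/hr ÷ 16923.08 mcg/mL = 11.53549 mL/hr
Volume infused so far = 11.53549 mL/hr × 6.8 hr = 78.44134 mL
Volume remaining = 208 − 78.44134 = 129.5587 mL
New rate:
Dose = 34.2 mcg/kg/min × 19.6 kg = 670.32 mcg/min
670.32 mcg/min × 60 min/hr = 40219.2 mcg/hr
Rate = 40219.2 mcg/hr ÷ 16923.08 mcg/mL = 2.376589 mL/hr
Time remaining = 129.5587 mL ÷ 2.376589 mL/hr = 54.51454 hr

54.5 hours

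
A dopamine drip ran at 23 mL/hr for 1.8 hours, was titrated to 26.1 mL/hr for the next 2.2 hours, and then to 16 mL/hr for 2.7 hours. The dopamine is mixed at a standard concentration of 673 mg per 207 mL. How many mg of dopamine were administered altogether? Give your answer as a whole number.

Concentration = 673 mg ÷ 207 mL = 3.251208 mg/mL
Stage 1: 23 mL/hr × 1.8 hr = 41.4 mL → 41.4 mL × 3.251208 mg/mL = 134.6 mg
Stage 2: 26.1 mL/hr × 2.2 hr = 57.42 mL → 57.42 mL × 3.251208 mg/mL = 186.6843 mg
Stage 3: 16 mL/hr × 2.7 hr = 43.2 mL → 43.2 mL × 3.251208 mg/mL = 140.4522 mg
Total = 134.6 + 186.6843 + 140.4522 = 461.7365 mg

462 mg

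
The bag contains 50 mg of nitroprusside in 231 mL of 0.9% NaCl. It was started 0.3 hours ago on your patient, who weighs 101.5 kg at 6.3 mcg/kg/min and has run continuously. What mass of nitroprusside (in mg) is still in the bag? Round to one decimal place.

38.5 mg

Dose = 6.3 mcg/kg/min × 101.5 kg = 639.45 mcg/min
639.45 mcg/min × 60 min/hr = 38367 mcg/hr
Concentration = 50 mg ÷ 231 mL = 0.2164502 mg/mL = 216.4502 mcg/mL
Rate = 38367 mcg/hr ÷ 216.4502 mcg/mL = 177.2555 mL/hr
Volume infused = 177.2555 mL/hr × 0.3 hr = 53.17666 mL
Volume remaining = 231 − 53.17666 = 177.8233 mL
Drug remaining = 177.8233 mL × 216.4502 mcg/mL = 38489.9 mcg = 38.4899 mg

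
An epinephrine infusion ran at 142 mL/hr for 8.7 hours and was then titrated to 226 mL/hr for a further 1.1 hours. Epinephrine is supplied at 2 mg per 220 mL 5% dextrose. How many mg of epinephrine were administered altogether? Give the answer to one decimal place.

Concentration = 2 mg ÷ 220 mL = 0.009090909 mg/mL
Stage 1: 142 mL/hr × 8.7 hr = 1235.4 mL → 1235.4 mL × 0.009090909 mg/mL = 11.23091 mg
Stage 2: 226 mL/hr × 1.1 hr = 248.6 mL → 248.6 mL × 0.009090909 mg/mL = 2.26 mg
Total = 11.23091 + 2.26 = 13.49091 mg

13.5 mg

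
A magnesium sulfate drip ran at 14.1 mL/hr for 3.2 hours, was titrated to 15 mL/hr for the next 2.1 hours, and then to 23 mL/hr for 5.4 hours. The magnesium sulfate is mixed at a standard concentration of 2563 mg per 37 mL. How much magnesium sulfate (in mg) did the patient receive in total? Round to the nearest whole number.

13911 mg

Concentration = 2563 mg ÷ 37 mL = 69.27027 mg/mL
Stage 1: 14.1 mL/hr × 3.2 hr = 45.12 mL → 45.12 mL × 69.27027 mg/mL = 3125.475 mg
Stage 2: 15 mL/hr × 2.1 hr = 31.5 mL → 31.5 mL × 69.27027 mg/mL = 2182.014 mg
Stage 3: 23 mL/hr × 5.4 hr = 124.2 mL → 124.2 mL × 69.27027 mg/mL = 8603.368 mg
Total = 3125.475 + 2182.014 + 8603.368 = 13910.86 mg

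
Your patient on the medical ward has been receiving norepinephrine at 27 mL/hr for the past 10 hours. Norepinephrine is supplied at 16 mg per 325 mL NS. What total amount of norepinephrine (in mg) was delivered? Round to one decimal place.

13.3 mg

Concentration = 16 mg ÷ 325 mL = 0.04923077 mg/mL = 49.23077 mcg/mL
Drug rate = 27 mL/hr × 49.23077 mcg/mL = 1329.231 mcg/hr
Total = 1329.231 mcg/hr × 10 hr = 13292.31 mcg = 13.29231 mg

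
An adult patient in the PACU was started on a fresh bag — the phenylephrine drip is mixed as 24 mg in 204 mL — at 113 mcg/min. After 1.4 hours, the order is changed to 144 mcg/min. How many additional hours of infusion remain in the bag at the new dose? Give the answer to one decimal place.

Initial rate:
113 mcg/min × 60 min/hr = 6780 mcg/hr
Concentration = 24 mg ÷ 204 mL = 0.1176471 mg/mL = 117.6471 mcg/mL
Rate = 6780 mcg/hr ÷ 117.6471 mcg/mL = 57.63 mL/hr
Volume infused so far = 57.63 mL/hr × 1.4 hr = 80.682 mL
Volume remaining = 204 − 80.682 = 123.318 mL
New rate:
144 mcg/min × 60 min/hr = 8640 mcg/hr
Rate = 8640 mcg/hr ÷ 117.6471 mcg/mL = 73.44 mL/hr
Time remaining = 123.318 mL ÷ 73.44 mL/hr = 1.679167 hr

1.7 hours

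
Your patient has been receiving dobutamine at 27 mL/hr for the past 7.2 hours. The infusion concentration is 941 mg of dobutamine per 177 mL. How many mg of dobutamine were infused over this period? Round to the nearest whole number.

Concentration = 941 mg ÷ 177 mL = 5.316384 mg/mL = 5316.384 mcg/mL
Drug rate = 27 mL/hr × 5316.384 mcg/mL = 143542.4 mcg/hr
Total = 143542.4 mcg/hr × 7.2 hr = 1033505 mcg = 1033.505 mg

1034 mg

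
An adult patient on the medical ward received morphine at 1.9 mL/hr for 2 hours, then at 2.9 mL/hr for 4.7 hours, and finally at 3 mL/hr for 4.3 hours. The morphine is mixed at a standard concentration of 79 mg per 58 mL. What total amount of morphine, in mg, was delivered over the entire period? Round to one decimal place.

Concentration = 79 mg ÷ 58 mL = 1.362069 mg/mL
Stage 1: 1.9 mL/hr × 2 hr = 3.8 mL → 3.8 mL × 1.362069 mg/mL = 5.175862 mg
Stage 2: 2.9 mL/hr × 4.7 hr = 13.63 mL → 13.63 mL × 1.362069 mg/mL = 18.565 mg
Stage 3: 3 mL/hr × 4.3 hr = 12.9 mL → 12.9 mL × 1.362069 mg/mL = 17.57069 mg
Total = 5.175862 + 18.565 + 17.57069 = 41.31155 mg

41.3 mg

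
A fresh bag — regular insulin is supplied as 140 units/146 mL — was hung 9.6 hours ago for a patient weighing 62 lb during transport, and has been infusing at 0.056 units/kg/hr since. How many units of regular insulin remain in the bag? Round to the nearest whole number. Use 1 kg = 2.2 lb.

125 units

Weight = 62 lb ÷ 2.2 lb/kg = 28.18182 kg
Dose = 0.056 units/kg/hr × 28.18182 kg = 1.578182 units/hr
Concentration = 140 units ÷ 146 mL = 0.9589041 units/mL
Rate = 1.578182 units/hr ÷ 0.9589041 units/mL = 1.645818 mL/hr
Volume infused = 1.645818 mL/hr × 9.6 hr = 15.79985 mL
Volume remaining = 146 − 15.79985 = 130.2001 mL
Drug remaining = 130.2001 mL × 0.9589041 units/mL = 124.8495 units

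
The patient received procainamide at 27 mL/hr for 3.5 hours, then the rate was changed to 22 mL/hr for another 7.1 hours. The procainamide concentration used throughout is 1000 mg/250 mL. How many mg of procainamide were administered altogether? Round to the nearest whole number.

Concentration = 1000 mg ÷ 250 mL = 4 mg/mL
Stage 1: 27 mL/hr × 3.5 hr = 94.5 mL → 94.5 mL × 4 mg/mL = 378 mg
Stage 2: 22 mL/hr × 7.1 hr = 156.2 mL → 156.2 mL × 4 mg/mL = 624.8 mg
Total = 378 + 624.8 = 1002.8 mg

1003 mg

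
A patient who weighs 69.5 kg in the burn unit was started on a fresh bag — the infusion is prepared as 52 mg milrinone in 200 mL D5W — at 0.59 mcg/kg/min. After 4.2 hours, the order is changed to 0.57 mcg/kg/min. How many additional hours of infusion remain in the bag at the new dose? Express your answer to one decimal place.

Initial rate:
Dose = 0.59 mcg/kg/min × 69.5 kg = 41.005 mcg/min
41.005 mcg/min × 60 min/hr = 2460.3 mcg/hr
Concentration = 52 mg ÷ 200 mL = 0.26 mg/mL = 260 mcg/mL
Rate = 2460.3 mcg/hr ÷ 260 mcg/mL = 9.462692 mL/hr
Volume infused so far = 9.462692 mL/hr × 4.2 hr = 39.74331 mL
Volume remaining = 200 − 39.74331 = 160.2567 mL
New rate:
Dose = 0.57 mcg/kg/min × 69.5 kg = 39.615 mcg/min
39.615 mcg/min × 60 min/hr = 2376.9 mcg/hr
Rate = 2376.9 mcg/hr ÷ 260 mcg/mL = 9.141923 mL/hr
Time remaining = 160.2567 mL ÷ 9.141923 mL/hr = 17.52987 hr

17.5 hours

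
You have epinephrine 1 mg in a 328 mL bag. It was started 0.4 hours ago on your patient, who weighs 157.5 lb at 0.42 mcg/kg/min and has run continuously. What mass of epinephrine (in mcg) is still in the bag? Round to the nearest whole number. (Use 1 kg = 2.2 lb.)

278 mcg

Weight = 157.5 lb ÷ 2.2 lb/kg = 71.59091 kg
Dose = 0.42 mcg/kg/min × 71.59091 kg = 30.06818 mcg/min
30.06818 mcg/min × 60 min/hr = 1804.091 mcg/hr
Concentration = 1 mg ÷ 328 mL = 0.00304878 mg/mL = 3.04878 mcg/mL
Rate = 1804.091 mcg/hr ÷ 3.04878 mcg/mL = 591.7418 mL/hr
Volume infused = 591.7418 mL/hr × 0.4 hr = 236.6967 mL
Volume remaining = 328 − 236.6967 = 91.30327 mL
Drug remaining = 91.30327 mL × 3.04878 mcg/mL = 278.3636 mcg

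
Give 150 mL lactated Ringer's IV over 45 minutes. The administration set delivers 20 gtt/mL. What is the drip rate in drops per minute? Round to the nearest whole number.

67 gtt/min

150 mL ÷ (45 min) = 3.333333 mL/min
3.333333 mL/min × 20 gtt/mL = 66.66667 gtt/min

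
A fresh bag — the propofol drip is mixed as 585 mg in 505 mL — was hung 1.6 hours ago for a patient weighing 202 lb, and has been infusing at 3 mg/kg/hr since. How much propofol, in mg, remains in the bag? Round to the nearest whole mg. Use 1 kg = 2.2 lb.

144 mg

Weight = 202 lb ÷ 2.2 lb/kg = 91.81818 kg
Dose = 3 mg/kg/hr × 91.81818 kg = 275.4545 mg/hr
Concentration = 585 mg ÷ 505 mL = 1.158416 mg/mL
Rate = 275.4545 mg/hr ÷ 1.158416 mg/mL = 237.7855 mL/hr
Volume infused = 237.7855 mL/hr × 1.6 hr = 380.4569 mL
Volume remaining = 505 − 380.4569 = 124.5431 mL
Drug remaining = 124.5431 mL × 1.158416 mg/mL = 144.2727 mg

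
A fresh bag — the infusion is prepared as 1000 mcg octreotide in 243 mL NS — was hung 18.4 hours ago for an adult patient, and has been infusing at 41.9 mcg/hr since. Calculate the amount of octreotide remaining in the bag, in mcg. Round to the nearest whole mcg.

229 mcg

Concentration = 1000 mcg ÷ 243 mL = 4.115226 mcg/mL
Rate = 41.9 mcg/hr ÷ 4.115226 mcg/mL = 10.1817 mL/hr
Volume infused = 10.1817 mL/hr × 18.4 hr = 187.3433 mL
Volume remaining = 243 − 187.3433 = 55.65672 mL
Drug remaining = 55.65672 mL × 4.115226 mcg/mL = 229.04 mcg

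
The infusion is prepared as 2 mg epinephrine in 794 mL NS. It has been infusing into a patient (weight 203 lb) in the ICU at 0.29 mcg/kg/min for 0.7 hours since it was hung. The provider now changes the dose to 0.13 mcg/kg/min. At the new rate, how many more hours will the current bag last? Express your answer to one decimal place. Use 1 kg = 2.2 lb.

Initial rate:
Weight = 203 lb ÷ 2.2 lb/kg = 92.27273 kg
Dose = 0.29 mcg/kg/min × 92.27273 kg = 26.75909 mcg/min
26.75909 mcg/min × 60 min/hr = 1605.545 mcg/hr
Concentration = 2 mg ÷ 794 mL = 0.002518892 mg/mL = 2.518892 mcg/mL
Rate = 1605.545 mcg/hr ÷ 2.518892 mcg/mL = 637.4015 mL/hr
Volume infused so far = 637.4015 mL/hr × 0.7 hr = 446.1811 mL
Volume remaining = 794 − 446.1811 = 347.8189 mL
New rate:
Dose = 0.13 mcg/kg/min × 92.27273 kg = 11.99545 mcg/min
11.99545 mcg/min × 60 min/hr = 719.7273 mcg/hr
Rate = 719.7273 mcg/hr ÷ 2.518892 mcg/mL = 285.7317 mL/hr
Time remaining = 347.8189 mL ÷ 285.7317 mL/hr = 1.217292 hr

1.2 hours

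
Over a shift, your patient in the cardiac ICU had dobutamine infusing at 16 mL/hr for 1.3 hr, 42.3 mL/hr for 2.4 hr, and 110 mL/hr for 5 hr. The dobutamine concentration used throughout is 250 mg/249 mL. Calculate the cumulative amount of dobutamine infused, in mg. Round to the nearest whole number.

Concentration = 250 mg ÷ 249 mL = 1.004016 mg/mL
Stage 1: 16 mL/hr × 1.3 hr = 20.8 mL → 20.8 mL × 1.004016 mg/mL = 20.88353 mg
Stage 2: 42.3 mL/hr × 2.4 hr = 101.52 mL → 101.52 mL × 1.004016 mg/mL = 101.9277 mg
Stage 3: 110 mL/hr × 5 hr = 550 mL → 550 mL × 1.004016 mg/mL = 552.2088 mg
Total = 20.88353 + 101.9277 + 552.2088 = 675.0201 mg

675 mg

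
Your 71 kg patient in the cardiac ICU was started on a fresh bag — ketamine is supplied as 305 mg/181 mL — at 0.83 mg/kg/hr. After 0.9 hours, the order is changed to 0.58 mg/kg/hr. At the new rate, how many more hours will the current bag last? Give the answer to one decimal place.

6.1 hours

Initial rate:
Dose = 0.83 mg/kg/hr × 71 kg = 58.93 mg/hr
Concentration = 305 mg ÷ 181 mL = 1.685083 mg/mL
Rate = 58.93 mg/hr ÷ 1.685083 mg/mL = 34.97157 mL/hr
Volume infused so far = 34.97157 mL/hr × 0.9 hr = 31.47442 mL
Volume remaining = 181 − 31.47442 = 149.5256 mL
New rate:
Dose = 0.58 mg/kg/hr × 71 kg = 41.18 mg/hr
Rate = 41.18 mg/hr ÷ 1.685083 mg/mL = 24.43797 mL/hr
Time remaining = 149.5256 mL ÷ 24.43797 mL/hr = 6.118577 hr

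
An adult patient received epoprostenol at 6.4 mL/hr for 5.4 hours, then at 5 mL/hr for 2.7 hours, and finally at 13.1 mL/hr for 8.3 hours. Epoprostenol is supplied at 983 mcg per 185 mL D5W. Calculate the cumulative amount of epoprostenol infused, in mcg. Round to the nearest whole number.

833 mcg

Concentration = 983 mcg ÷ 185 mL = 5.313514 mcg/mL
Stage 1: 6.4 mL/hr × 5.4 hr = 34.56 mL → 34.56 mL × 5.313514 mcg/mL = 183.635 mcg
Stage 2: 5 mL/hr × 2.7 hr = 13.5 mL → 13.5 mL × 5.313514 mcg/mL = 71.73243 mcg
Stage 3: 13.1 mL/hr × 8.3 hr = 108.73 mL → 108.73 mL × 5.313514 mcg/mL = 577.7383 mcg
Total = 183.635 + 71.73243 + 577.7383 = 833.1058 mcg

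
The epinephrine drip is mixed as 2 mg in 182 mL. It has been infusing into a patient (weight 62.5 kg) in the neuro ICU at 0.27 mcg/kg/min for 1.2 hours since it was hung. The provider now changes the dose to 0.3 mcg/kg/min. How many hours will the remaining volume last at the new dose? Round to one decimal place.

0.7 hours

Initial rate:
Dose = 0.27 mcg/kg/min × 62.5 kg = 16.875 mcg/min
16.875 mcg/min × 60 min/hr = 1012.5 mcg/hr
Concentration = 2 mg ÷ 182 mL = 0.01098901 mg/mL = 10.98901 mcg/mL
Rate = 1012.5 mcg/hr ÷ 10.98901 mcg/mL = 92.1375 mL/hr
Volume infused so far = 92.1375 mL/hr × 1.2 hr = 110.565 mL
Volume remaining = 182 − 110.565 = 71.435 mL
New rate:
Dose = 0.3 mcg/kg/min × 62.5 kg = 18.75 mcg/min
18.75 mcg/min × 60 min/hr = 1125 mcg/hr
Rate = 1125 mcg/hr ÷ 10.98901 mcg/mL = 102.375 mL/hr
Time remaining = 71.435 mL ÷ 102.375 mL/hr = 0.6977778 hr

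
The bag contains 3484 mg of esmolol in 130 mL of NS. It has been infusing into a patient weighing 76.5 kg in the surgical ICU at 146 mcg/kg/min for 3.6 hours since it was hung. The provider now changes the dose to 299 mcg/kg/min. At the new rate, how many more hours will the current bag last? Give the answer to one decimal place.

Initial rate:
Dose = 146 mcg/kg/min × 76.5 kg = 11169 mcg/min
11169 mcg/min × 60 min/hr = 670140 mcg/hr
Concentration = 3484 mg ÷ 130 mL = 26.8 mg/mL = 26800 mcg/mL
Rate = 670140 mcg/hr ÷ 26800 mcg/mL = 25.00522 mL/hr
Volume infused so far = 25.00522 mL/hr × 3.6 hr = 90.01881 mL
Volume remaining = 130 − 90.01881 = 39.98119 mL
New rate:
Dose = 299 mcg/kg/min × 76.5 kg = 22873.5 mcg/min
22873.5 mcg/min × 60 min/hr = 1372410 mcg/hr
Rate = 1372410 mcg/hr ÷ 26800 mcg/mL = 51.20933 mL/hr
Time remaining = 39.98119 mL ÷ 51.20933 mL/hr = 0.7807404 hr

0.8 hours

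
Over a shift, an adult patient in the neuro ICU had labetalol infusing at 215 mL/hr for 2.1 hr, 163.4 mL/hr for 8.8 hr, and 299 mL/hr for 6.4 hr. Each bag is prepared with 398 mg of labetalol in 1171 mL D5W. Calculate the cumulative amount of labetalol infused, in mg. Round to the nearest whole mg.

1293 mg

Concentration = 398 mg ÷ 1171 mL = 0.3398804 mg/mL
Stage 1: 215 mL/hr × 2.1 hr = 451.5 mL → 451.5 mL × 0.3398804 mg/mL = 153.456 mg
Stage 2: 163.4 mL/hr × 8.8 hr = 1437.92 mL → 1437.92 mL × 0.3398804 mg/mL = 488.7209 mg
Stage 3: 299 mL/hr × 6.4 hr = 1913.6 mL → 1913.6 mL × 0.3398804 mg/mL = 650.3952 mg
Total = 153.456 + 488.7209 + 650.3952 = 1292.572 mg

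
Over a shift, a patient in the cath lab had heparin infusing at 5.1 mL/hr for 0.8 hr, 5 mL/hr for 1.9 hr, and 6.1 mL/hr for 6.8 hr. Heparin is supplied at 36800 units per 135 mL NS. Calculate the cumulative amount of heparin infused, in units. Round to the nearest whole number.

15009 units

Concentration = 36800 units ÷ 135 mL = 272.5926 units/mL
Stage 1: 5.1 mL/hr × 0.8 hr = 4.08 mL → 4.08 mL × 272.5926 units/mL = 1112.178 units
Stage 2: 5 mL/hr × 1.9 hr = 9.5 mL → 9.5 mL × 272.5926 units/mL = 2589.63 units
Stage 3: 6.1 mL/hr × 6.8 hr = 41.48 mL → 41.48 mL × 272.5926 units/mL = 11307.14 units
Total = 1112.178 + 2589.63 + 11307.14 = 15008.95 units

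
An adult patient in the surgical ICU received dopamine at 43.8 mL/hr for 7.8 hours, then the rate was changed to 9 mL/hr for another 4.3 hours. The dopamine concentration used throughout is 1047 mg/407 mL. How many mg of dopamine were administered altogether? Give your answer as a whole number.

978 mg

Concentration = 1047 mg ÷ 407 mL = 2.572482 mg/mL
Stage 1: 43.8 mL/hr × 7.8 hr = 341.64 mL → 341.64 mL × 2.572482 mg/mL = 878.8626 mg
Stage 2: 9 mL/hr × 4.3 hr = 38.7 mL → 38.7 mL × 2.572482 mg/mL = 99.55504 mg
Total = 878.8626 + 99.55504 = 978.4176 mg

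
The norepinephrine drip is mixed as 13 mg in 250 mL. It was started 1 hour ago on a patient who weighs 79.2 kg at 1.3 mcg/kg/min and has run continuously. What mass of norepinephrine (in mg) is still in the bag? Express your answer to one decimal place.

6.8 mg

Dose = 1.3 mcg/kg/min × 79.2 kg = 102.96 mcg/min
102.96 mcg/min × 60 min/hr = 6177.6 mcg/hr
Concentration = 13 mg ÷ 250 mL = 0.052 mg/mL = 52 mcg/mL
Rate = 6177.6 mcg/hr ÷ 52 mcg/mL = 118.8 mL/hr
Volume infused = 118.8 mL/hr × 1 hr = 118.8 mL
Volume remaining = 250 − 118.8 = 131.2 mL
Drug remaining = 131.2 mL × 52 mcg/mL = 6822.4 mcg = 6.8224 mg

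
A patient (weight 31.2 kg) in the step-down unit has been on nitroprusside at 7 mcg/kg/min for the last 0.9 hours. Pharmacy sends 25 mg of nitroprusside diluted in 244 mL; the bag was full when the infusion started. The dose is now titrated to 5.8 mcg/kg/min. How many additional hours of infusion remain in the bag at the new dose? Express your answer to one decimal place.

Initial rate:
Dose = 7 mcg/kg/min × 31.2 kg = 218.4 mcg/min
218.4 mcg/min × 60 min/hr = 13104 mcg/hr
Concentration = 25 mg ÷ 244 mL = 0.102459 mg/mL = 102.459 mcg/mL
Rate = 13104 mcg/hr ÷ 102.459 mcg/mL = 127.895 mL/hr
Volume infused so far = 127.895 mL/hr × 0.9 hr = 115.1055 mL
Volume remaining = 244 − 115.1055 = 128.8945 mL
New rate:
Dose = 5.8 mcg/kg/min × 31.2 kg = 180.96 mcg/min
180.96 mcg/min × 60 min/hr = 10857.6 mcg/hr
Rate = 10857.6 mcg/hr ÷ 102.459 mcg/mL = 105.9702 mL/hr
Time remaining = 128.8945 mL ÷ 105.9702 mL/hr = 1.216328 hr

1.2 hours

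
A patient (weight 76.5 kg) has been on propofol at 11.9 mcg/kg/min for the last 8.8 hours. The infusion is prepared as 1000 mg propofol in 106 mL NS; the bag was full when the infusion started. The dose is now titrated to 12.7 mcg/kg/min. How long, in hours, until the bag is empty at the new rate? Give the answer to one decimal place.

8.9 hours

Initial rate:
Dose = 11.9 mcg/kg/min × 76.5 kg = 910.35 mcg/min
910.35 mcg/min × 60 min/hr = 54621 mcg/hr
Concentration = 1000 mg ÷ 106 mL = 9.433962 mg/mL = 9433.962 mcg/mL
Rate = 54621 mcg/hr ÷ 9433.962 mcg/mL = 5.789826 mL/hr
Volume infused so far = 5.789826 mL/hr × 8.8 hr = 50.95047 mL
Volume remaining = 106 − 50.95047 = 55.04953 mL
New rate:
Dose = 12.7 mcg/kg/min × 76.5 kg = 971.55 mcg/min
971.55 mcg/min × 60 min/hr = 58293 mcg/hr
Rate = 58293 mcg/hr ÷ 9433.962 mcg/mL = 6.179058 mL/hr
Time remaining = 55.04953 mL ÷ 6.179058 mL/hr = 8.909049 hr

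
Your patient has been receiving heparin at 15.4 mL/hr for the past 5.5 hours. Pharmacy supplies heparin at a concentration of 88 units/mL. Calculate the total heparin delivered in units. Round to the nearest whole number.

Drug rate = 15.4 mL/hr × 88 units/mL = 1355.2 units/hr
Total = 1355.2 units/hr × 5.5 hr = 7453.6 units

7454 units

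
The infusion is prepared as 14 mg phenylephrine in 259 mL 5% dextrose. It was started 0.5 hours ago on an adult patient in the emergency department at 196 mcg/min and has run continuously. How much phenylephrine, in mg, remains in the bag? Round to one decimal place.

8.1 mg

196 mcg/min × 60 min/hr = 11760 mcg/hr
Concentration = 14 mg ÷ 259 mL = 0.05405405 mg/mL = 54.05405 mcg/mL
Rate = 11760 mcg/hr ÷ 54.05405 mcg/mL = 217.56 mL/hr
Volume infused = 217.56 mL/hr × 0.5 hr = 108.78 mL
Volume remaining = 259 − 108.78 = 150.22 mL
Drug remaining = 150.22 mL × 54.05405 mcg/mL = 8120 mcg = 8.12 mg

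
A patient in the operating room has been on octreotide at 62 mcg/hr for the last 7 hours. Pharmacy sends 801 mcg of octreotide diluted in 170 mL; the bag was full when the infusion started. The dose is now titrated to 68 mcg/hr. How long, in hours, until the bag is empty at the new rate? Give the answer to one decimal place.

Initial rate:
Concentration = 801 mcg ÷ 170 mL = 4.711765 mcg/mL
Rate = 62 mcg/hr ÷ 4.711765 mcg/mL = 13.15855 mL/hr
Volume infused so far = 13.15855 mL/hr × 7 hr = 92.10986 mL
Volume remaining = 170 − 92.10986 = 77.89014 mL
New rate:
Rate = 68 mcg/hr ÷ 4.711765 mcg/mL = 14.43196 mL/hr
Time remaining = 77.89014 mL ÷ 14.43196 mL/hr = 5.397059 hr

5.4 hours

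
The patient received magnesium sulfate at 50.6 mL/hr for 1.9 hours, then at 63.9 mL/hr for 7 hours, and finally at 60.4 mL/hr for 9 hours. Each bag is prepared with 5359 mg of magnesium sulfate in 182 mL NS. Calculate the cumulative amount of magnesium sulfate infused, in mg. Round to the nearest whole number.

Concentration = 5359 mg ÷ 182 mL = 29.44505 mg/mL
Stage 1: 50.6 mL/hr × 1.9 hr = 96.14 mL → 96.14 mL × 29.44505 mg/mL = 2830.848 mg
Stage 2: 63.9 mL/hr × 7 hr = 447.3 mL → 447.3 mL × 29.44505 mg/mL = 13170.77 mg
Stage 3: 60.4 mL/hr × 9 hr = 543.6 mL → 543.6 mL × 29.44505 mg/mL = 16006.33 mg
Total = 2830.848 + 13170.77 + 16006.33 = 32007.95 mg

32008 mg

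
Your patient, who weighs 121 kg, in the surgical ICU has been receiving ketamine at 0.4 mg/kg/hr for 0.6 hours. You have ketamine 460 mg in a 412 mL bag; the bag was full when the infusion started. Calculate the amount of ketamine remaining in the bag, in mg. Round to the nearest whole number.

431 mg

Dose = 0.4 mg/kg/hr × 121 kg = 48.4 mg/hr
Concentration = 460 mg ÷ 412 mL = 1.116505 mg/mL
Rate = 48.4 mg/hr ÷ 1.116505 mg/mL = 43.34957 mL/hr
Volume infused = 43.34957 mL/hr × 0.6 hr = 26.00974 mL
Volume remaining = 412 − 26.00974 = 385.9903 mL
Drug remaining = 385.9903 mL × 1.116505 mg/mL = 430.96 mg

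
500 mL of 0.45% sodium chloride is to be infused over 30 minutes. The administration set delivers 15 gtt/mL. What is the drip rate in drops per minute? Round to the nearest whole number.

250 gtt/min

500 mL ÷ (30 min) = 16.66667 mL/min
16.66667 mL/min × 15 gtt/mL = 250 gtt/min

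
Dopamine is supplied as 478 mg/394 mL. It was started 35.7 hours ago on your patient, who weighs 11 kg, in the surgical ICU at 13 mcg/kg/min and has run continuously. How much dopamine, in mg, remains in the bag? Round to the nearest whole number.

Dose = 13 mcg/kg/min × 11 kg = 143 mcg/min
143 mcg/min × 60 min/hr = 8580 mcg/hr
Concentration = 478 mg ÷ 394 mL = 1.213198 mg/mL = 1213.198 mcg/mL
Rate = 8580 mcg/hr ÷ 1213.198 mcg/mL = 7.072218 mL/hr
Volume infused = 7.072218 mL/hr × 35.7 hr = 252.4782 mL
Volume remaining = 394 − 252.4782 = 141.5218 mL
Drug remaining = 141.5218 mL × 1213.198 mcg/mL = 171694 mcg = 171.694 mg

172 mg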